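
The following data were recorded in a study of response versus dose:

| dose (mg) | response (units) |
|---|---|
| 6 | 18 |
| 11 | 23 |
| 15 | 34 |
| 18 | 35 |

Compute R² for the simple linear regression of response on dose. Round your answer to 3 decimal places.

0.938

n = 4, Σx = 50, Σy = 110, Σxy = 1501, Σx² = 706, Σy² = 3234
Sxx = Σx² − (Σx)²/n = 706 − 625 = 81
Sxy = Σxy − (Σx)(Σy)/n = 1501 − 1375 = 126
Syy = Σy² − (Σy)²/n = 3234 − 3025 = 209
R² = Sxy²/(Sxx·Syy) = (126)²/(81·209) = 0.937799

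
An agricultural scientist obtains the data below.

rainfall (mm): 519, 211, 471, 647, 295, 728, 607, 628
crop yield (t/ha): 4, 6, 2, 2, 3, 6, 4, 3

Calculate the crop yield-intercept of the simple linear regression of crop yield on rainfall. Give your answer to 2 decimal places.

n = 8, Σx = 4106, Σy = 30, Σxy = 15143, Σx² = 2334174
Sxx = Σx² − (Σx)²/n = 2334174 − 2107404.5 = 226769.5
Sxy = Σxy − (Σx)(Σy)/n = 15143 − 15397.5 = -254.5
b = Sxy/Sxx = -254.5/226769.5 = -0.001122
a = ȳ − b·x̄ = 3.75 − (-0.001122)·513.25 = 4.326013

4.33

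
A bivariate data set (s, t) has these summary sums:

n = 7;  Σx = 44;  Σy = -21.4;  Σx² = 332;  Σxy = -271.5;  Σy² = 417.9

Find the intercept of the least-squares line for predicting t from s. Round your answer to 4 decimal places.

12.4773

Sxx = Σx² − (Σx)²/n = 332 − 276.571429 = 55.428571
Sxy = Σxy − (Σx)(Σy)/n = -271.5 − (-134.514286) = -136.985714
b = Sxy/Sxx = -136.985714/55.428571 = -2.471392
a = ȳ − b·x̄ = -3.057143 − (-2.471392)·6.285714 = 12.477320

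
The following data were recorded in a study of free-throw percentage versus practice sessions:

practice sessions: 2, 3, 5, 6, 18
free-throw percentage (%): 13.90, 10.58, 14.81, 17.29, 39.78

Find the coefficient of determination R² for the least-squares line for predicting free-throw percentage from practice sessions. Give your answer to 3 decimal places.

n = 5, Σx = 34, Σy = 96.36, Σxy = 953.37, Σx² = 398, Σy² = 2405.875
Sxx = Σx² − (Σx)²/n = 398 − 231.2 = 166.8
Sxy = Σxy − (Σx)(Σy)/n = 953.37 − 655.248 = 298.122
Syy = Σy² − (Σy)²/n = 2405.875 − 1857.04992 = 548.82508
R² = Sxy²/(Sxx·Syy) = (298.122)²/(166.8·548.82508) = 0.970863

0.971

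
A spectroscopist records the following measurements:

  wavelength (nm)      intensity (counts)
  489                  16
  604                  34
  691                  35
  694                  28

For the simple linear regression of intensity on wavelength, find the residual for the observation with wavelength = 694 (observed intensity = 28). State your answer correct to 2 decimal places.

-5.51

n = 4, Σx = 2478, Σy = 113, Σxy = 71977, Σx² = 1563054
Sxx = Σx² − (Σx)²/n = 1563054 − 1535121 = 27933
Sxy = Σxy − (Σx)(Σy)/n = 71977 − 70003.5 = 1973.5
b = Sxy/Sxx = 1973.5/27933 = 0.070651
a = ȳ − b·x̄ = 28.25 − 0.070651·619.5 = -15.518419
ŷ(694) = -15.518419 + 0.070651·694 = 33.513514
residual = y − ŷ = 28 − 33.513514 = -5.513514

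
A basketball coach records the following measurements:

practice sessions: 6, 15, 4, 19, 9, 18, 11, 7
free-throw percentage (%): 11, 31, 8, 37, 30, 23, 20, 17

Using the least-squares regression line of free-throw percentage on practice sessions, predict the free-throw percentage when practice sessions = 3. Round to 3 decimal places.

10.464

n = 8, Σx = 89, Σy = 177, Σxy = 2289, Σx² = 1213
Sxx = Σx² − (Σx)²/n = 1213 − 990.125 = 222.875
Sxy = Σxy − (Σx)(Σy)/n = 2289 − 1969.125 = 319.875
b = Sxy/Sxx = 319.875/222.875 = 1.435222
a = ȳ − b·x̄ = 22.125 − 1.435222·11.125 = 6.158160
ŷ(3) = a + b·3 = 6.158160 + 1.435222·3 = 10.463825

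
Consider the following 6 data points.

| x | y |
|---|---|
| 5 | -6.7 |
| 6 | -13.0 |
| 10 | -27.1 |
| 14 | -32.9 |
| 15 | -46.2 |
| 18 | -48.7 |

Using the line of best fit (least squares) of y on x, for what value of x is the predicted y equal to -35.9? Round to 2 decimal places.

13.45

n = 6, Σx = 68, Σy = -174.6, Σxy = -2412.7, Σx² = 906
Sxx = Σx² − (Σx)²/n = 906 − 770.666667 = 135.333333
Sxy = Σxy − (Σx)(Σy)/n = -2412.7 − (-1978.8) = -433.9
b = Sxy/Sxx = -433.9/135.333333 = -3.206158
a = ȳ − b·x̄ = -29.1 − (-3.206158)·11.333333 = 7.236453
Set a + b·x = -35.9: x = (-35.9 − 7.236453) / (-3.206158) = 13.454252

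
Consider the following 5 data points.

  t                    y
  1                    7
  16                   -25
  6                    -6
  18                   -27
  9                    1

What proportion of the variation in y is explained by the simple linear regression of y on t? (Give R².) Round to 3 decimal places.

0.886

n = 5, Σx = 50, Σy = -50, Σxy = -906, Σx² = 698, Σy² = 1440
Sxx = Σx² − (Σx)²/n = 698 − 500 = 198
Sxy = Σxy − (Σx)(Σy)/n = -906 − (-500) = -406
Syy = Σy² − (Σy)²/n = 1440 − 500 = 940
R² = Sxy²/(Sxx·Syy) = (-406)²/(198·940) = 0.885644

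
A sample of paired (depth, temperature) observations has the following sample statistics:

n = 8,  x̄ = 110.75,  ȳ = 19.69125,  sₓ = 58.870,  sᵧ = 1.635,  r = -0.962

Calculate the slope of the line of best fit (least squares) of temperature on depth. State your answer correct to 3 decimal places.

b = r · sᵧ/sₓ = -0.962 · 1.635/58.87 = -0.026718

-0.027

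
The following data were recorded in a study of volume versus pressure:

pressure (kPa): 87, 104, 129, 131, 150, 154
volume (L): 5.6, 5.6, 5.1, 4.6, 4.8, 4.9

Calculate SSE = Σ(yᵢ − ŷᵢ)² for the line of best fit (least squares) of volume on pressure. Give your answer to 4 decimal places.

0.2628

n = 6, Σx = 755, Σy = 30.6, Σxy = 3804.7, Σx² = 98403, Σy² = 156.94
Sxx = Σx² − (Σx)²/n = 98403 − 95004.166667 = 3398.833333
Sxy = Σxy − (Σx)(Σy)/n = 3804.7 − 3850.5 = -45.8
Syy = Σy² − (Σy)²/n = 156.94 − 156.06 = 0.88
b = Sxy/Sxx = -45.8/3398.833333 = -0.013475
SSE = Syy − b·Sxy = 0.88 − (-0.013475)·(-45.8) = 0.262835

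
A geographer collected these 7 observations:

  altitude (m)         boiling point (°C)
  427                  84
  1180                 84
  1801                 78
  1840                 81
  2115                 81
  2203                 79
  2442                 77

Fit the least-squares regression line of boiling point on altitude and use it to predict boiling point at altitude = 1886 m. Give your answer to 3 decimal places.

80.005

n = 7, Σx = 12008, Σy = 564, Σxy = 957892, Σx² = 23493728
Sxx = Σx² − (Σx)²/n = 23493728 − 20598866.285714 = 2894861.714286
Sxy = Σxy − (Σx)(Σy)/n = 957892 − 967501.714286 = -9609.714286
b = Sxy/Sxx = -9609.714286/2894861.714286 = -0.003320
a = ȳ − b·x̄ = 80.571429 − (-0.003320)·1715.428571 = 86.265925
ŷ(1886) = a + b·1886 = 86.265925 + (-0.003320)·1886 = 80.005204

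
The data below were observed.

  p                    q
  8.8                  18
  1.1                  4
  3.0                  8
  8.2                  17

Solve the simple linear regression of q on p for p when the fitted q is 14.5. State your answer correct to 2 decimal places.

n = 4, Σx = 21.1, Σy = 47, Σxy = 326.2, Σx² = 154.89
Sxx = Σx² − (Σx)²/n = 154.89 − 111.3025 = 43.5875
Sxy = Σxy − (Σx)(Σy)/n = 326.2 − 247.925 = 78.275
b = Sxy/Sxx = 78.275/43.5875 = 1.795813
a = ȳ − b·x̄ = 11.75 − 1.795813·5.275 = 2.277086
Set a + b·x = 14.5: x = (14.5 − 2.277086) / 1.795813 = 6.806340

6.81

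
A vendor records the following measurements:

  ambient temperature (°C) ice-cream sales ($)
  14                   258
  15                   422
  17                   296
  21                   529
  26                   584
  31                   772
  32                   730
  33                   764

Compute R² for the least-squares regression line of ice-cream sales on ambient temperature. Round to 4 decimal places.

n = 8, Σx = 189, Σy = 4355, Σxy = 113771, Σx² = 4901, Σy² = 2665741
Sxx = Σx² − (Σx)²/n = 4901 − 4465.125 = 435.875
Sxy = Σxy − (Σx)(Σy)/n = 113771 − 102886.875 = 10884.125
Syy = Σy² − (Σy)²/n = 2665741 − 2370753.125 = 294987.875
R² = Sxy²/(Sxx·Syy) = (10884.125)²/(435.875·294987.875) = 0.921342

0.9213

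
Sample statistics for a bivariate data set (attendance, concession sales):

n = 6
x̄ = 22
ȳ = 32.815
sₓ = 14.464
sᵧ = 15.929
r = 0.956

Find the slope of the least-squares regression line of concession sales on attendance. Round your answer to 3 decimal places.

b = r · sᵧ/sₓ = 0.956 · 15.929/14.464 = 1.052829

1.053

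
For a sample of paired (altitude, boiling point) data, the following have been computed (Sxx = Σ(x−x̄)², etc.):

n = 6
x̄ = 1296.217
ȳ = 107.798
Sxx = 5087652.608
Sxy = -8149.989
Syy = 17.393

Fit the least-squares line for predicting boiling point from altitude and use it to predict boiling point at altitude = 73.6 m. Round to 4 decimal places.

109.7565

b = Sxy/Sxx = -8149.989/5087652.608 = -0.001602
a = ȳ − b·x̄ = 107.798 − (-0.001602)·1296.217 = 109.874430
ŷ(73.6) = a + b·73.6 = 109.874430 + (-0.001602)·73.6 = 109.756529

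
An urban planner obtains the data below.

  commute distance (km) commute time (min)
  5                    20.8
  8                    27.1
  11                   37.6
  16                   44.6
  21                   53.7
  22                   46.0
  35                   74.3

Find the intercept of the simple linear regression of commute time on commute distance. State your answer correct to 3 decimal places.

n = 7, Σx = 118, Σy = 304.1, Σxy = 6188.2, Σx² = 2616
Sxx = Σx² − (Σx)²/n = 2616 − 1989.142857 = 626.857143
Sxy = Σxy − (Σx)(Σy)/n = 6188.2 − 5126.257143 = 1061.942857
b = Sxy/Sxx = 1061.942857/626.857143 = 1.694075
a = ȳ − b·x̄ = 43.442857 − 1.694075·16.857143 = 14.885597

14.886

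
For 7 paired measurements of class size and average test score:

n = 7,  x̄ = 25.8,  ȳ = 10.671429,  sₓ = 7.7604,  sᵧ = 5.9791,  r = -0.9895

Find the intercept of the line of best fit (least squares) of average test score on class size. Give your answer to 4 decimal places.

30.3407

b = r · sᵧ/sₓ = -0.9895 · 5.9791/7.7604 = -0.762373
a = ȳ − b·x̄ = 10.671429 − (-0.762373)·25.8 = 30.340652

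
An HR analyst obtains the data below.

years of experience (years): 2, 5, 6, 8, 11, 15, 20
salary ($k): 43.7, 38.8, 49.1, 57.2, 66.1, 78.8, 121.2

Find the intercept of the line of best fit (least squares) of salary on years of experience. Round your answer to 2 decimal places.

23.51

n = 7, Σx = 67, Σy = 454.9, Σxy = 5366.7, Σx² = 875
Sxx = Σx² − (Σx)²/n = 875 − 641.285714 = 233.714286
Sxy = Σxy − (Σx)(Σy)/n = 5366.7 − 4354.042857 = 1012.657143
b = Sxy/Sxx = 1012.657143/233.714286 = 4.332885
a = ȳ − b·x̄ = 64.985714 − 4.332885·9.571429 = 23.513814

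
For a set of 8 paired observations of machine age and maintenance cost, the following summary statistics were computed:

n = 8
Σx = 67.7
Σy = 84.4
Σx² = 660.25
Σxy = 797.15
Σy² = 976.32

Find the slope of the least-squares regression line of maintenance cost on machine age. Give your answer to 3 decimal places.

Sxx = Σx² − (Σx)²/n = 660.25 − 572.91125 = 87.33875
Sxy = Σxy − (Σx)(Σy)/n = 797.15 − 714.235 = 82.915
b = Sxy/Sxx = 82.915/87.33875 = 0.949350

0.949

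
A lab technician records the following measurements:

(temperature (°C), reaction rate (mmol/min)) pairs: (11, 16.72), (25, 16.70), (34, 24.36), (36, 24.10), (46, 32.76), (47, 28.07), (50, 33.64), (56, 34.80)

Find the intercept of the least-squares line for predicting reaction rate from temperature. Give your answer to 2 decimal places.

n = 8, Σx = 305, Σy = 211.15, Σxy = 8754.31, Σx² = 13159
Sxx = Σx² − (Σx)²/n = 13159 − 11628.125 = 1530.875
Sxy = Σxy − (Σx)(Σy)/n = 8754.31 − 8050.09375 = 704.21625
b = Sxy/Sxx = 704.21625/1530.875 = 0.460009
a = ȳ − b·x̄ = 26.39375 − 0.460009·38.125 = 8.855908

8.86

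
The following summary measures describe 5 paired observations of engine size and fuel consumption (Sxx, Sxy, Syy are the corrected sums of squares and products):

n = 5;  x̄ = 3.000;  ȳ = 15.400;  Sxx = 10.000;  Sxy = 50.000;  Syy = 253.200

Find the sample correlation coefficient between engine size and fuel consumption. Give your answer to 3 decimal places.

r = Sxy/√(Sxx·Syy) = 50/√(2532) = 50/50.318983 = 0.993661

0.994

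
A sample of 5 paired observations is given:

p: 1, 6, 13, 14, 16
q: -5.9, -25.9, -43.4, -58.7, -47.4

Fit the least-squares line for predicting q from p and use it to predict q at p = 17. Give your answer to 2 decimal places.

n = 5, Σx = 50, Σy = -181.3, Σxy = -2305.7, Σx² = 658
Sxx = Σx² − (Σx)²/n = 658 − 500 = 158
Sxy = Σxy − (Σx)(Σy)/n = -2305.7 − (-1813) = -492.7
b = Sxy/Sxx = -492.7/158 = -3.118354
a = ȳ − b·x̄ = -36.26 − (-3.118354)·10 = -5.076456
ŷ(17) = a + b·17 = -5.076456 + (-3.118354)·17 = -58.088481

-58.09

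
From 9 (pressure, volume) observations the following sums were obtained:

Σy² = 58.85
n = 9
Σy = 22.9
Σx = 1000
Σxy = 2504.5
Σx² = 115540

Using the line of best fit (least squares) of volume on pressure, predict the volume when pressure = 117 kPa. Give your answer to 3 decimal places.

Sxx = Σx² − (Σx)²/n = 115540 − 111111.111111 = 4428.888889
Sxy = Σxy − (Σx)(Σy)/n = 2504.5 − 2544.444444 = -39.944444
b = Sxy/Sxx = -39.944444/4428.888889 = -0.009019
a = ȳ − b·x̄ = 2.544444 − (-0.009019)·111.111111 = 3.546563
ŷ(117) = a + b·117 = 3.546563 + (-0.009019)·117 = 2.491332

2.491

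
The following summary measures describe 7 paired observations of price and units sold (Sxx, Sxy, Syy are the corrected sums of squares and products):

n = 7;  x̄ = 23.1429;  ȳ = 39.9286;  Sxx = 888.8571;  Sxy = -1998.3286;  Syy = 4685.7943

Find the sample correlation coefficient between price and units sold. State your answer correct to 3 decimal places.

-0.979

r = Sxy/√(Sxx·Syy) = -1998.3286/√(4165001.532695) = -1998.3286/2040.833539 = -0.979173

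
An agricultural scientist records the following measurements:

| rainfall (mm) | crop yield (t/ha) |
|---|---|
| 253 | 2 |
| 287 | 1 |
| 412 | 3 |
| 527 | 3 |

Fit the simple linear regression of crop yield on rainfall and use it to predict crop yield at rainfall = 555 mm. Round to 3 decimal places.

n = 4, Σx = 1479, Σy = 9, Σxy = 3610, Σx² = 593851
Sxx = Σx² − (Σx)²/n = 593851 − 546860.25 = 46990.75
Sxy = Σxy − (Σx)(Σy)/n = 3610 − 3327.75 = 282.25
b = Sxy/Sxx = 282.25/46990.75 = 0.006007
a = ȳ − b·x̄ = 2.25 − 0.006007·369.75 = 0.029096
ŷ(555) = a + b·555 = 0.029096 + 0.006007·555 = 3.362704

3.363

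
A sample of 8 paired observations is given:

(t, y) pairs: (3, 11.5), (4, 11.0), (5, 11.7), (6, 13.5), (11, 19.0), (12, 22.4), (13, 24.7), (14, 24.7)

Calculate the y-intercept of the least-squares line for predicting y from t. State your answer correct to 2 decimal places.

n = 8, Σx = 68, Σy = 138.5, Σxy = 1362.7, Σx² = 716
Sxx = Σx² − (Σx)²/n = 716 − 578 = 138
Sxy = Σxy − (Σx)(Σy)/n = 1362.7 − 1177.25 = 185.45
b = Sxy/Sxx = 185.45/138 = 1.343841
a = ȳ − b·x̄ = 17.3125 − 1.343841·8.5 = 5.889855

5.89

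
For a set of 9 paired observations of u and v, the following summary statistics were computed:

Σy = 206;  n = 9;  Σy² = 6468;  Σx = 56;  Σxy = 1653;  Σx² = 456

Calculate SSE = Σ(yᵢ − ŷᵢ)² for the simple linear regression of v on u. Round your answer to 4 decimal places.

Sxx = Σx² − (Σx)²/n = 456 − 348.444444 = 107.555556
Sxy = Σxy − (Σx)(Σy)/n = 1653 − 1281.777778 = 371.222222
Syy = Σy² − (Σy)²/n = 6468 − 4715.111111 = 1752.888889
b = Sxy/Sxx = 371.222222/107.555556 = 3.451446
SSE = Syy − b·Sxy = 1752.888889 − 3.451446·371.222222 = 471.635331

471.6353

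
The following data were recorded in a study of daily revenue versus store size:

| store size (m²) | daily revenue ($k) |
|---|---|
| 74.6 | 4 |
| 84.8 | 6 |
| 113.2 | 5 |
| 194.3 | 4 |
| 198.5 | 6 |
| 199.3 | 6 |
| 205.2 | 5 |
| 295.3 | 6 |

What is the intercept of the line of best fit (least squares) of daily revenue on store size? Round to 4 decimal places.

4.5121

n = 8, Σx = 1365.2, Σy = 42, Σxy = 7335, Σx² = 271754.8
Sxx = Σx² − (Σx)²/n = 271754.8 − 232971.38 = 38783.42
Sxy = Σxy − (Σx)(Σy)/n = 7335 − 7167.3 = 167.7
b = Sxy/Sxx = 167.7/38783.42 = 0.004324
a = ȳ − b·x̄ = 5.25 − 0.004324·170.65 = 4.512107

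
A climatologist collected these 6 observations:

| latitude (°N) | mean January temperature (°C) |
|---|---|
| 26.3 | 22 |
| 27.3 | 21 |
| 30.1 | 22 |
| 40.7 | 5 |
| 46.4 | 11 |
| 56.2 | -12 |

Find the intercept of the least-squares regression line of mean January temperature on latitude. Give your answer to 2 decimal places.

51.12

n = 6, Σx = 227, Σy = 69, Σxy = 1853.6, Σx² = 9310.88
Sxx = Σx² − (Σx)²/n = 9310.88 − 8588.166667 = 722.713333
Sxy = Σxy − (Σx)(Σy)/n = 1853.6 − 2610.5 = -756.9
b = Sxy/Sxx = -756.9/722.713333 = -1.047303
a = ȳ − b·x̄ = 11.5 − (-1.047303)·37.833333 = 51.122972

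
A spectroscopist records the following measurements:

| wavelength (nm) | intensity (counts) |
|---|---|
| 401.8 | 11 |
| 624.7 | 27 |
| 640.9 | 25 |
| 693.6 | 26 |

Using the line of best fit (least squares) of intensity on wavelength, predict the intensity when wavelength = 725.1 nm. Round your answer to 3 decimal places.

n = 4, Σx = 2361, Σy = 89, Σxy = 55342.8, Σx² = 1443527.1
Sxx = Σx² − (Σx)²/n = 1443527.1 − 1393580.25 = 49946.85
Sxy = Σxy − (Σx)(Σy)/n = 55342.8 − 52532.25 = 2810.55
b = Sxy/Sxx = 2810.55/49946.85 = 0.056271
a = ȳ − b·x̄ = 22.25 − 0.056271·590.25 = -10.963849
ŷ(725.1) = a + b·725.1 = -10.963849 + 0.056271·725.1 = 29.838120

29.838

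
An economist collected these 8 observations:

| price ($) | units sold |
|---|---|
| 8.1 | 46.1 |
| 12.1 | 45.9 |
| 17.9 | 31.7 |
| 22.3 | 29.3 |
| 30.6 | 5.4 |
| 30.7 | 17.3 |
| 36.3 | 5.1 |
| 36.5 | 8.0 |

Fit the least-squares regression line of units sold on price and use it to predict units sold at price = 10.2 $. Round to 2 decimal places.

n = 8, Σx = 194.5, Σy = 188.8, Σxy = 3323.1, Σx² = 5558.51
Sxx = Σx² − (Σx)²/n = 5558.51 − 4728.78125 = 829.72875
Sxy = Σxy − (Σx)(Σy)/n = 3323.1 − 4590.2 = -1267.1
b = Sxy/Sxx = -1267.1/829.72875 = -1.527126
a = ȳ − b·x̄ = 23.6 − (-1.527126)·24.3125 = 60.728241
ŷ(10.2) = a + b·10.2 = 60.728241 + (-1.527126)·10.2 = 45.151560

45.15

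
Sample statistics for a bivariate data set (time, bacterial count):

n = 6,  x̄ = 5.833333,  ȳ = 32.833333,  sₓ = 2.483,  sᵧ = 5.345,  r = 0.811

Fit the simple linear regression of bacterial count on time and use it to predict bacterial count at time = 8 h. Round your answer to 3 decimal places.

36.616

b = r · sᵧ/sₓ = 0.811 · 5.345/2.483 = 1.745789
a = ȳ − b·x̄ = 32.833333 − 1.745789·5.833333 = 22.649562
ŷ(8) = a + b·8 = 22.649562 + 1.745789·8 = 36.615877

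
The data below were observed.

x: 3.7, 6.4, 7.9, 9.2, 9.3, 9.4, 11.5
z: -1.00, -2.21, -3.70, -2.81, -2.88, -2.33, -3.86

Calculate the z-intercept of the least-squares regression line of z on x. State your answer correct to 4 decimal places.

-0.1193

n = 7, Σx = 57.4, Σy = -18.79, Σxy = -166.002, Σx² = 508.8
Sxx = Σx² − (Σx)²/n = 508.8 − 470.68 = 38.12
Sxy = Σxy − (Σx)(Σy)/n = -166.002 − (-154.078) = -11.924
b = Sxy/Sxx = -11.924/38.12 = -0.312802
a = ȳ − b·x̄ = -2.684286 − (-0.312802)·8.2 = -0.119312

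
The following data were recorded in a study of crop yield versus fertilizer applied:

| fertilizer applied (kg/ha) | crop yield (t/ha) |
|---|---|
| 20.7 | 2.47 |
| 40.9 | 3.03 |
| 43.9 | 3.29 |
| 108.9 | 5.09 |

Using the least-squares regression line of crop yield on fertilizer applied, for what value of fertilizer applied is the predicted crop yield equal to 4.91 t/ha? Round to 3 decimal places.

n = 4, Σx = 214.4, Σy = 13.88, Σxy = 873.788, Σx² = 15887.72
Sxx = Σx² − (Σx)²/n = 15887.72 − 11491.84 = 4395.88
Sxy = Σxy − (Σx)(Σy)/n = 873.788 − 743.968 = 129.82
b = Sxy/Sxx = 129.82/4395.88 = 0.029532
a = ȳ − b·x̄ = 3.47 − 0.029532·53.6 = 1.887074
Set a + b·x = 4.91: x = (4.91 − 1.887074) / 0.029532 = 102.360339

102.360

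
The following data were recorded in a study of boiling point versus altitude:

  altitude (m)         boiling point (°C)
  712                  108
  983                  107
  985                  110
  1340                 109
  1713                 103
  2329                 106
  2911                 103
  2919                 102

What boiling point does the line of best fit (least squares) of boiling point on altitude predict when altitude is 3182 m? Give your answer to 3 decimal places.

n = 8, Σx = 13892, Σy = 848, Σxy = 1457371, Σx² = 29592150
Sxx = Σx² − (Σx)²/n = 29592150 − 24123458 = 5468692
Sxy = Σxy − (Σx)(Σy)/n = 1457371 − 1472552 = -15181
b = Sxy/Sxx = -15181/5468692 = -0.002776
a = ȳ − b·x̄ = 106 − (-0.002776)·1736.5 = 110.820496
ŷ(3182) = a + b·3182 = 110.820496 + (-0.002776)·3182 = 101.987316

101.987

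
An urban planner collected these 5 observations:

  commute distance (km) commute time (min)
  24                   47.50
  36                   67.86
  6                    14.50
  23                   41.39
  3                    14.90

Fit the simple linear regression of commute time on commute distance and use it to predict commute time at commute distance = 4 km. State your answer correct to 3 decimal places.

13.495

n = 5, Σx = 92, Σy = 186.15, Σxy = 4666.63, Σx² = 2446
Sxx = Σx² − (Σx)²/n = 2446 − 1692.8 = 753.2
Sxy = Σxy − (Σx)(Σy)/n = 4666.63 − 3425.16 = 1241.47
b = Sxy/Sxx = 1241.47/753.2 = 1.648261
a = ȳ − b·x̄ = 37.23 − 1.648261·18.4 = 6.902002
ŷ(4) = a + b·4 = 6.902002 + 1.648261·4 = 13.495045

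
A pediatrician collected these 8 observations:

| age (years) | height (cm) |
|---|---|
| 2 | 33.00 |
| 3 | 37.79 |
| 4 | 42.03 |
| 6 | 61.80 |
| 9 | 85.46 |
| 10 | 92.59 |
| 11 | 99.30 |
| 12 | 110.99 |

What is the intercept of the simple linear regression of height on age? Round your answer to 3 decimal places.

n = 8, Σx = 57, Σy = 562.96, Σxy = 4837.51, Σx² = 511
Sxx = Σx² − (Σx)²/n = 511 − 406.125 = 104.875
Sxy = Σxy − (Σx)(Σy)/n = 4837.51 − 4011.09 = 826.42
b = Sxy/Sxx = 826.42/104.875 = 7.880048
a = ȳ − b·x̄ = 70.37 − 7.880048·7.125 = 14.224660

14.225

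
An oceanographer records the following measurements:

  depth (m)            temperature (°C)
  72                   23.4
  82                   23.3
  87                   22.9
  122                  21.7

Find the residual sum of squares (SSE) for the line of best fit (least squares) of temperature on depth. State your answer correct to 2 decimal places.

0.04

n = 4, Σx = 363, Σy = 91.3, Σxy = 8235.1, Σx² = 34361, Σy² = 2085.75
Sxx = Σx² − (Σx)²/n = 34361 − 32942.25 = 1418.75
Sxy = Σxy − (Σx)(Σy)/n = 8235.1 − 8285.475 = -50.375
Syy = Σy² − (Σy)²/n = 2085.75 − 2083.9225 = 1.8275
b = Sxy/Sxx = -50.375/1418.75 = -0.035507
SSE = Syy − b·Sxy = 1.8275 − (-0.035507)·(-50.375) = 0.038855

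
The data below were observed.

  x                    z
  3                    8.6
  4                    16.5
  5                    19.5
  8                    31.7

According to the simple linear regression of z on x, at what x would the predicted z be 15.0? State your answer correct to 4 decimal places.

4.0708

n = 4, Σx = 20, Σy = 76.3, Σxy = 442.9, Σx² = 114
Sxx = Σx² − (Σx)²/n = 114 − 100 = 14
Sxy = Σxy − (Σx)(Σy)/n = 442.9 − 381.5 = 61.4
b = Sxy/Sxx = 61.4/14 = 4.385714
a = ȳ − b·x̄ = 19.075 − 4.385714·5 = -2.853571
Set a + b·x = 15.0: x = (15.0 − (-2.853571)) / 4.385714 = 4.070847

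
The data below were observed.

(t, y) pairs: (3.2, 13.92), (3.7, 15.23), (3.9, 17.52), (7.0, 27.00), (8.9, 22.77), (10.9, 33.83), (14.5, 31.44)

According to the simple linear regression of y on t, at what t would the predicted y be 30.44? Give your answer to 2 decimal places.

n = 7, Σx = 52.1, Σy = 161.71, Σxy = 1385.503, Σx² = 496.41
Sxx = Σx² − (Σx)²/n = 496.41 − 387.772857 = 108.637143
Sxy = Σxy − (Σx)(Σy)/n = 1385.503 − 1203.584429 = 181.918571
b = Sxy/Sxx = 181.918571/108.637143 = 1.674552
a = ȳ − b·x̄ = 23.101429 − 1.674552·7.442857 = 10.637975
Set a + b·x = 30.44: x = (30.44 − 10.637975) / 1.674552 = 11.825265

11.83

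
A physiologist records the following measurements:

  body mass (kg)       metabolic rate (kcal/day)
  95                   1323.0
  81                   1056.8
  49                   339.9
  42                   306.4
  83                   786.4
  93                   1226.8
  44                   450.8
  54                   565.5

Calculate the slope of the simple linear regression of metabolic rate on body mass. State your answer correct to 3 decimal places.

n = 8, Σx = 541, Σy = 6055.6, Σxy = 470545.5, Σx² = 40141
Sxx = Σx² − (Σx)²/n = 40141 − 36585.125 = 3555.875
Sxy = Σxy − (Σx)(Σy)/n = 470545.5 − 409509.95 = 61035.55
b = Sxy/Sxx = 61035.55/3555.875 = 17.164706

17.165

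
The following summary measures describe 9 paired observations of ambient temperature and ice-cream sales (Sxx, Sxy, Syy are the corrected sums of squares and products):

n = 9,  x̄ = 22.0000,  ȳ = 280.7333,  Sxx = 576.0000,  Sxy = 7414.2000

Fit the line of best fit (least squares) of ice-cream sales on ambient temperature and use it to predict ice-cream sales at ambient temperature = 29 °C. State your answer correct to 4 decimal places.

b = Sxy/Sxx = 7414.2/576 = 12.871875
a = ȳ − b·x̄ = 280.7333 − 12.871875·22 = -2.44795
ŷ(29) = a + b·29 = -2.44795 + 12.871875·29 = 370.836425

370.8364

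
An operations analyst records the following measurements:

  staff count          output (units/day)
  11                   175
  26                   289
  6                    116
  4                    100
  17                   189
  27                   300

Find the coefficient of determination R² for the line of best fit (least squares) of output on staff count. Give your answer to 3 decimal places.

0.980

n = 6, Σx = 91, Σy = 1169, Σxy = 21848, Σx² = 1867, Σy² = 263323
Sxx = Σx² − (Σx)²/n = 1867 − 1380.166667 = 486.833333
Sxy = Σxy − (Σx)(Σy)/n = 21848 − 17729.833333 = 4118.166667
Syy = Σy² − (Σy)²/n = 263323 − 227760.166667 = 35562.833333
R² = Sxy²/(Sxx·Syy) = (4118.166667)²/(486.833333·35562.833333) = 0.979560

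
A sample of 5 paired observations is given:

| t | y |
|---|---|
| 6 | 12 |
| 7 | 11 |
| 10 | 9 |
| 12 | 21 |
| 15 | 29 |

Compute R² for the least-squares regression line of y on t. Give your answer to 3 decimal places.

n = 5, Σx = 50, Σy = 82, Σxy = 926, Σx² = 554, Σy² = 1628
Sxx = Σx² − (Σx)²/n = 554 − 500 = 54
Sxy = Σxy − (Σx)(Σy)/n = 926 − 820 = 106
Syy = Σy² − (Σy)²/n = 1628 − 1344.8 = 283.2
R² = Sxy²/(Sxx·Syy) = (106)²/(54·283.2) = 0.734725

0.735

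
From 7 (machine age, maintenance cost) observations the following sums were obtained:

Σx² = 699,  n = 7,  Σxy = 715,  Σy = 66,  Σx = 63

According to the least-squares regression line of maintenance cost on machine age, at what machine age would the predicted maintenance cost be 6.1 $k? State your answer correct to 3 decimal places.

5.369

Sxx = Σx² − (Σx)²/n = 699 − 567 = 132
Sxy = Σxy − (Σx)(Σy)/n = 715 − 594 = 121
b = Sxy/Sxx = 121/132 = 0.916667
a = ȳ − b·x̄ = 9.428571 − 0.916667·9 = 1.178571
Set a + b·x = 6.1: x = (6.1 − 1.178571) / 0.916667 = 5.368831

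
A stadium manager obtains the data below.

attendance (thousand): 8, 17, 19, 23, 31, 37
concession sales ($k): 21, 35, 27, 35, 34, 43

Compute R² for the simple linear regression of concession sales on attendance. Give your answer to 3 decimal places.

n = 6, Σx = 135, Σy = 195, Σxy = 4726, Σx² = 3573, Σy² = 6625
Sxx = Σx² − (Σx)²/n = 3573 − 3037.5 = 535.5
Sxy = Σxy − (Σx)(Σy)/n = 4726 − 4387.5 = 338.5
Syy = Σy² − (Σy)²/n = 6625 − 6337.5 = 287.5
R² = Sxy²/(Sxx·Syy) = (338.5)²/(535.5·287.5) = 0.744252

0.744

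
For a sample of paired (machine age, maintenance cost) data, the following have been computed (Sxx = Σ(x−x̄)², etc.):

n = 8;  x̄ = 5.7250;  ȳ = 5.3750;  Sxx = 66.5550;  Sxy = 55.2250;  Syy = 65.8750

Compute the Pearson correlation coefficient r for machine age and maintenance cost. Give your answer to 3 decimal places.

0.834

r = Sxy/√(Sxx·Syy) = 55.225/√(4384.310625) = 55.225/66.214127 = 0.834037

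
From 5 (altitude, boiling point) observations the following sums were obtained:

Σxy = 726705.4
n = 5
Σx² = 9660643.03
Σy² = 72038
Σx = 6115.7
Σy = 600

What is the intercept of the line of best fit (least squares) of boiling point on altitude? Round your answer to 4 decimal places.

124.0272

Sxx = Σx² − (Σx)²/n = 9660643.03 − 7480357.298 = 2180285.732
Sxy = Σxy − (Σx)(Σy)/n = 726705.4 − 733884 = -7178.6
b = Sxy/Sxx = -7178.6/2180285.732 = -0.003293
a = ȳ − b·x̄ = 120 − (-0.003293)·1223.14 = 124.027194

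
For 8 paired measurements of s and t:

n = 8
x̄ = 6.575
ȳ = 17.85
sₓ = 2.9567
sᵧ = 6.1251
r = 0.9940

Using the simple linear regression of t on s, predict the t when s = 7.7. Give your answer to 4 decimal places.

20.1666

b = r · sᵧ/sₓ = 0.994 · 6.1251/2.9567 = 2.059170
a = ȳ − b·x̄ = 17.85 − 2.059170·6.575 = 4.310954
ŷ(7.7) = a + b·7.7 = 4.310954 + 2.059170·7.7 = 20.166567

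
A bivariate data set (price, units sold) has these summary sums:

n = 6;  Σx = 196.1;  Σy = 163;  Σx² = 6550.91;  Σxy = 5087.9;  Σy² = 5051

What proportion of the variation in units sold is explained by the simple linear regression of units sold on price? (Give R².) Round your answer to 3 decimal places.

Sxx = Σx² − (Σx)²/n = 6550.91 − 6409.201667 = 141.708333
Sxy = Σxy − (Σx)(Σy)/n = 5087.9 − 5327.383333 = -239.483333
Syy = Σy² − (Σy)²/n = 5051 − 4428.166667 = 622.833333
R² = Sxy²/(Sxx·Syy) = (-239.483333)²/(141.708333·622.833333) = 0.649805

0.650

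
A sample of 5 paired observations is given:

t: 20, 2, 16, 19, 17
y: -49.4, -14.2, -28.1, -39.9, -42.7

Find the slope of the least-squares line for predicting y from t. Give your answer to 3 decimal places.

n = 5, Σx = 74, Σy = -174.3, Σxy = -2950, Σx² = 1310
Sxx = Σx² − (Σx)²/n = 1310 − 1095.2 = 214.8
Sxy = Σxy − (Σx)(Σy)/n = -2950 − (-2579.64) = -370.36
b = Sxy/Sxx = -370.36/214.8 = -1.724209

-1.724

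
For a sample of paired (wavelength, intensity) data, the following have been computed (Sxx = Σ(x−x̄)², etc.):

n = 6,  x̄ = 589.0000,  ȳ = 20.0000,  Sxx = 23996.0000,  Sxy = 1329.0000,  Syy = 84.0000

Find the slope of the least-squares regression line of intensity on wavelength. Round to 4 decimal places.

0.0554

b = Sxy/Sxx = 1329/23996 = 0.055384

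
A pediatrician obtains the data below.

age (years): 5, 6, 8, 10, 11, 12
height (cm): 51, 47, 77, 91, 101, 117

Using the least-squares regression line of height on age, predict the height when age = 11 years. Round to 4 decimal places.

n = 6, Σx = 52, Σy = 484, Σxy = 4578, Σx² = 490
Sxx = Σx² − (Σx)²/n = 490 − 450.666667 = 39.333333
Sxy = Σxy − (Σx)(Σy)/n = 4578 − 4194.666667 = 383.333333
b = Sxy/Sxx = 383.333333/39.333333 = 9.745763
a = ȳ − b·x̄ = 80.666667 − 9.745763·8.666667 = -3.796610
ŷ(11) = a + b·11 = -3.796610 + 9.745763·11 = 103.406780

103.4068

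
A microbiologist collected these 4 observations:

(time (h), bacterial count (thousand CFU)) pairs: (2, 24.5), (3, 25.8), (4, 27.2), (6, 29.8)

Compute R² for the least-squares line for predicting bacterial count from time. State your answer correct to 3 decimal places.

n = 4, Σx = 15, Σy = 107.3, Σxy = 414, Σx² = 65, Σy² = 2893.77
Sxx = Σx² − (Σx)²/n = 65 − 56.25 = 8.75
Sxy = Σxy − (Σx)(Σy)/n = 414 − 402.375 = 11.625
Syy = Σy² − (Σy)²/n = 2893.77 − 2878.3225 = 15.4475
R² = Sxy²/(Sxx·Syy) = (11.625)²/(8.75·15.4475) = 0.999815

1.000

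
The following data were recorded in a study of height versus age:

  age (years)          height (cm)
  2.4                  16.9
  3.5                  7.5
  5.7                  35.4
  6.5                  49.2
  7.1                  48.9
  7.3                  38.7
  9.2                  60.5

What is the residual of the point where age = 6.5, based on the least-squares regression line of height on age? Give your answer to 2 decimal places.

n = 7, Σx = 41.7, Σy = 257.1, Σxy = 1774.69, Σx² = 281.09
Sxx = Σx² − (Σx)²/n = 281.09 − 248.412857 = 32.677143
Sxy = Σxy − (Σx)(Σy)/n = 1774.69 − 1531.581429 = 243.108571
b = Sxy/Sxx = 243.108571/32.677143 = 7.439713
a = ȳ − b·x̄ = 36.728571 − 7.439713·5.957143 = -7.590863
ŷ(6.5) = -7.590863 + 7.439713·6.5 = 40.767273
residual = y − ŷ = 49.2 − 40.767273 = 8.432727

8.43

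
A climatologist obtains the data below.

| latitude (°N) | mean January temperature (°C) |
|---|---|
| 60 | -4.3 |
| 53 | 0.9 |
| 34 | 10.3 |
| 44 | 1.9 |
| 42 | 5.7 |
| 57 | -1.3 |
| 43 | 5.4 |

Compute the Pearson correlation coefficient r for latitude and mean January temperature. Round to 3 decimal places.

-0.966

n = 7, Σx = 333, Σy = 18.6, Σxy = 621, Σx² = 16363, Σy² = 192.34
Sxx = Σx² − (Σx)²/n = 16363 − 15841.285714 = 521.714286
Sxy = Σxy − (Σx)(Σy)/n = 621 − 884.828571 = -263.828571
Syy = Σy² − (Σy)²/n = 192.34 − 49.422857 = 142.917143
r = Sxy/√(Sxx·Syy) = -263.828571/√(74561.915102) = -263.828571/273.060277 = -0.966192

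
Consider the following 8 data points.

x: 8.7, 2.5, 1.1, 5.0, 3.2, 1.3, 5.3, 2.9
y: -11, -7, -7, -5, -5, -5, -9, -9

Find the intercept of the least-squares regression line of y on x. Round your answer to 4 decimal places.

-5.1487

n = 8, Σx = 30, Σy = -58, Σxy = -242.2, Σx² = 156.58
Sxx = Σx² − (Σx)²/n = 156.58 − 112.5 = 44.08
Sxy = Σxy − (Σx)(Σy)/n = -242.2 − (-217.5) = -24.7
b = Sxy/Sxx = -24.7/44.08 = -0.560345
a = ȳ − b·x̄ = -7.25 − (-0.560345)·3.75 = -5.148707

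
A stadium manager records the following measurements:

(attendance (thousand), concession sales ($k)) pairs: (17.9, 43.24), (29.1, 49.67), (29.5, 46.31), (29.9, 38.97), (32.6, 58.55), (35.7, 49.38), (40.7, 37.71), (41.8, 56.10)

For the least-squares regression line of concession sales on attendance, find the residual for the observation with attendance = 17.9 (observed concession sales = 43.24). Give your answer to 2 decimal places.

n = 8, Σx = 257.2, Σy = 379.93, Σxy = 12302.114, Σx² = 8672.46
Sxx = Σx² − (Σx)²/n = 8672.46 − 8268.98 = 403.48
Sxy = Σxy − (Σx)(Σy)/n = 12302.114 − 12214.7495 = 87.3645
b = Sxy/Sxx = 87.3645/403.48 = 0.216527
a = ȳ − b·x̄ = 47.49125 − 0.216527·32.15 = 40.529892
ŷ(17.9) = 40.529892 + 0.216527·17.9 = 44.405734
residual = y − ŷ = 43.24 − 44.405734 = -1.165734

-1.17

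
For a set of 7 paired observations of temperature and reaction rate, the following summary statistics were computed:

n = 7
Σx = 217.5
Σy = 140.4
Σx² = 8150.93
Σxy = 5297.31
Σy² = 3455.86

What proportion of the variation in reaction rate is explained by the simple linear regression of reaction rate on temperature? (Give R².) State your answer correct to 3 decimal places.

0.981

Sxx = Σx² − (Σx)²/n = 8150.93 − 6758.035714 = 1392.894286
Sxy = Σxy − (Σx)(Σy)/n = 5297.31 − 4362.428571 = 934.881429
Syy = Σy² − (Σy)²/n = 3455.86 − 2816.022857 = 639.837143
R² = Sxy²/(Sxx·Syy) = (934.881429)²/(1392.894286·639.837143) = 0.980676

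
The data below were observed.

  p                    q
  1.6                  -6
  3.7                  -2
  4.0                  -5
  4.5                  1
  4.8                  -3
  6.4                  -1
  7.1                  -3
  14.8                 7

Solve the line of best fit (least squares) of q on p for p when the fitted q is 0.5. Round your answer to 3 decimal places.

n = 8, Σx = 46.9, Σy = -12, Σxy = 29, Σx² = 385.95
Sxx = Σx² − (Σx)²/n = 385.95 − 274.95125 = 110.99875
Sxy = Σxy − (Σx)(Σy)/n = 29 − (-70.35) = 99.35
b = Sxy/Sxx = 99.35/110.99875 = 0.895055
a = ȳ − b·x̄ = -1.5 − 0.895055·5.8625 = -6.747261
Set a + b·x = 0.5: x = (0.5 − (-6.747261)) / 0.895055 = 8.096999

8.097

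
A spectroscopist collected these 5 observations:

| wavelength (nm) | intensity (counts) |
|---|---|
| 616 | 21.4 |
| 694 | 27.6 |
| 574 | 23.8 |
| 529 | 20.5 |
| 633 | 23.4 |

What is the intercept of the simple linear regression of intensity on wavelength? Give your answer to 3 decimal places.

1.253

n = 5, Σx = 3046, Σy = 116.7, Σxy = 71654.7, Σx² = 1871098
Sxx = Σx² − (Σx)²/n = 1871098 − 1855623.2 = 15474.8
Sxy = Σxy − (Σx)(Σy)/n = 71654.7 − 71093.64 = 561.06
b = Sxy/Sxx = 561.06/15474.8 = 0.036256
a = ȳ − b·x̄ = 23.34 − 0.036256·609.2 = 1.252622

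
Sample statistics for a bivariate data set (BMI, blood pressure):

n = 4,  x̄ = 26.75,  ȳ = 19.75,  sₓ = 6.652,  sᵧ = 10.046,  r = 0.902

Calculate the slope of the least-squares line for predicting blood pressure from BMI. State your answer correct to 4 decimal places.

1.3622

b = r · sᵧ/sₓ = 0.902 · 10.046/6.652 = 1.362221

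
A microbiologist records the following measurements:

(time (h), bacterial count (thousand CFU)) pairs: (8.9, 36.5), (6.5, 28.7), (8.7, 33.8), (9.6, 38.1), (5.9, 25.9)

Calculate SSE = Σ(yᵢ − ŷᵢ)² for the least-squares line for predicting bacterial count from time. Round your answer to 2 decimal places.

n = 5, Σx = 39.6, Σy = 163, Σxy = 1324.03, Σx² = 324.12, Σy² = 5420.8
Sxx = Σx² − (Σx)²/n = 324.12 − 313.632 = 10.488
Sxy = Σxy − (Σx)(Σy)/n = 1324.03 − 1290.96 = 33.07
Syy = Σy² − (Σy)²/n = 5420.8 − 5313.8 = 107
b = Sxy/Sxx = 33.07/10.488 = 3.153127
SSE = Syy − b·Sxy = 107 − 3.153127·33.07 = 2.726077

2.73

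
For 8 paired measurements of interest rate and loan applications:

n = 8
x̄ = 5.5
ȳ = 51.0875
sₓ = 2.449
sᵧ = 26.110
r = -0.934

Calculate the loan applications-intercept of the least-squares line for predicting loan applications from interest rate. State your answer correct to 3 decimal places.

105.856

b = r · sᵧ/sₓ = -0.934 · 26.11/2.449 = -9.957836
a = ȳ − b·x̄ = 51.0875 − (-9.957836)·5.5 = 105.855597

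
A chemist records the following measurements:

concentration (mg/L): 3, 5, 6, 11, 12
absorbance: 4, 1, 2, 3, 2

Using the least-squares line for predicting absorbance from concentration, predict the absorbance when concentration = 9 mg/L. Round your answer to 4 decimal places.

2.3268

n = 5, Σx = 37, Σy = 12, Σxy = 86, Σx² = 335
Sxx = Σx² − (Σx)²/n = 335 − 273.8 = 61.2
Sxy = Σxy − (Σx)(Σy)/n = 86 − 88.8 = -2.8
b = Sxy/Sxx = -2.8/61.2 = -0.045752
a = ȳ − b·x̄ = 2.4 − (-0.045752)·7.4 = 2.738562
ŷ(9) = a + b·9 = 2.738562 + (-0.045752)·9 = 2.326797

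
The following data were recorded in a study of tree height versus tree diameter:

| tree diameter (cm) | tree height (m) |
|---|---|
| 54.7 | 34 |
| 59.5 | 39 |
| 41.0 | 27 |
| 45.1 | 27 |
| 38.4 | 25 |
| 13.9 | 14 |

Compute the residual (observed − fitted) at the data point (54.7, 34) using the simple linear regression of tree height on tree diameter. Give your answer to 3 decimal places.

n = 6, Σx = 252.6, Σy = 166, Σxy = 7659.6, Σx² = 11915.12
Sxx = Σx² − (Σx)²/n = 11915.12 − 10634.46 = 1280.66
Sxy = Σxy − (Σx)(Σy)/n = 7659.6 − 6988.6 = 671
b = Sxy/Sxx = 671/1280.66 = 0.523949
a = ȳ − b·x̄ = 27.666667 − 0.523949·42.1 = 5.608431
ŷ(54.7) = 5.608431 + 0.523949·54.7 = 34.268419
residual = y − ŷ = 34 − 34.268419 = -0.268419

-0.268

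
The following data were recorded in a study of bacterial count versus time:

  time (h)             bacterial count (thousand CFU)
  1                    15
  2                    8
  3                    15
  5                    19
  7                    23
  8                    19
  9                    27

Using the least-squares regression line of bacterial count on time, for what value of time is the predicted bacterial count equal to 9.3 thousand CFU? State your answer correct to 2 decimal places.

n = 7, Σx = 35, Σy = 126, Σxy = 727, Σx² = 233
Sxx = Σx² − (Σx)²/n = 233 − 175 = 58
Sxy = Σxy − (Σx)(Σy)/n = 727 − 630 = 97
b = Sxy/Sxx = 97/58 = 1.672414
a = ȳ − b·x̄ = 18 − 1.672414·5 = 9.637931
Set a + b·x = 9.3: x = (9.3 − 9.637931) / 1.672414 = -0.202062

-0.20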